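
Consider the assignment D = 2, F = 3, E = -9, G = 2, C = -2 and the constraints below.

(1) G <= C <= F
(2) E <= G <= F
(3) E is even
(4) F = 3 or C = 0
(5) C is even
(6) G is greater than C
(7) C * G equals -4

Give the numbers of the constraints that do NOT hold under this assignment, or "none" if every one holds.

Constraints 1 and 3 are violated.

(1) values 2, -2, 3; G = 2 is not <= C = -2  ✘
(2) values -9 <= 2 <= 3  ✔
(3) E = -9 is odd  ✘
(4) F = 3 = 3 (first disjunct)  ✔
(5) C = -2 is even  ✔
(6) G = 2, C = -2; 2 > -2  ✔
(7) C * G = -2 * 2 = -4  ✔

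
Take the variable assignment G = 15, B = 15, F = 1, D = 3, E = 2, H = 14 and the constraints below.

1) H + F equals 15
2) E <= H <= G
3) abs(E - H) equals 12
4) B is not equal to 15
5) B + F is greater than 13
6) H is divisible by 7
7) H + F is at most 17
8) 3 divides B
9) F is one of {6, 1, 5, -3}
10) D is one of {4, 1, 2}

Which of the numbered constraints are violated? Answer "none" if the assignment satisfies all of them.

1) H + F = 14 + 1 = 15  holds
2) values 2 <= 14 <= 15  holds
3) abs(2 - 14) = 12  holds
4) B = 15, but 15 is required to differ  fails
5) B + F = 15 + 1 = 16; 16 > 13  holds
6) 14 / 7 = 2, so 7 divides 14  holds
7) H + F = 14 + 1 = 15; 15 ≤ 17  holds
8) 15 / 3 = 5, so 3 divides 15  holds
9) F = 1 is in {6, 1, 5, -3}  holds
10) D = 3 is not in {4, 1, 2}  fails

The assignment fails constraints 4 and 10.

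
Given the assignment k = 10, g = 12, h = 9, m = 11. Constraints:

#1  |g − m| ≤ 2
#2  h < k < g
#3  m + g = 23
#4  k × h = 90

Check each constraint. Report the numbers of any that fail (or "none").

#1 |12 − 11| = 1; 1 ≤ 2 — OK.
#2 values 9 < 10 < 12 — OK.
#3 m + g = 11 + 12 = 23 — OK.
#4 k × h = 10 × 9 = 90 — OK.

The assignment satisfies every constraint.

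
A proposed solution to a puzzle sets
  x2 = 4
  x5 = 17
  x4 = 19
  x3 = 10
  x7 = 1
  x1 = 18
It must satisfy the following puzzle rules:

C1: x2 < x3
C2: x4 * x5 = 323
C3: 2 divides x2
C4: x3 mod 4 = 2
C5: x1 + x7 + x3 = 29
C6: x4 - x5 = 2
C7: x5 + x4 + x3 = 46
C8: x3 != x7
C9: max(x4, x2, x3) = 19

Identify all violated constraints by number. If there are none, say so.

C1: x2 = 4, x3 = 10; 4 < 10  ✓
C2: x4 * x5 = 19 * 17 = 323  ✓
C3: 4 / 2 = 2, so 2 divides 4  ✓
C4: 10 mod 4 = 2  ✓
C5: x1 + x7 + x3 = 18 + 1 + 10 = 29  ✓
C6: x4 - x5 = 19 - 17 = 2  ✓
C7: x5 + x4 + x3 = 17 + 19 + 10 = 46  ✓
C8: x3 = 10, x7 = 1; distinct  ✓
C9: max(19, 4, 10) = 19  ✓

None — every constraint holds.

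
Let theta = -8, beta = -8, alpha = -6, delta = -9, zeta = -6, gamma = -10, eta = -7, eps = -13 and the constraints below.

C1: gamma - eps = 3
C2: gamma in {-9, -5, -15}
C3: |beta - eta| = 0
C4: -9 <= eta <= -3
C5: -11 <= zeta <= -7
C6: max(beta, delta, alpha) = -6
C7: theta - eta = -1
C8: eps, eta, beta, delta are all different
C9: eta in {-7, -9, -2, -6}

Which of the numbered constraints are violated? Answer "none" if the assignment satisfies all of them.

C1: gamma - eps = -10 - (-13) = 3 — OK.
C2: gamma = -10 is not in {-9, -5, -15} — violated.
C3: |-8 - (-7)| = 1, not 0 — violated.
C4: eta = -7 lies in [-9, -3] — OK.
C5: zeta = -6 is outside [-11, -7] — violated.
C6: max(-8, -9, -6) = -6 — OK.
C7: theta - eta = -8 - (-7) = -1 — OK.
C8: values -13, -7, -8, -9 are pairwise distinct — OK.
C9: eta = -7 is in {-7, -9, -2, -6} — OK.

No — constraints 2, 3, and 5 are not satisfied.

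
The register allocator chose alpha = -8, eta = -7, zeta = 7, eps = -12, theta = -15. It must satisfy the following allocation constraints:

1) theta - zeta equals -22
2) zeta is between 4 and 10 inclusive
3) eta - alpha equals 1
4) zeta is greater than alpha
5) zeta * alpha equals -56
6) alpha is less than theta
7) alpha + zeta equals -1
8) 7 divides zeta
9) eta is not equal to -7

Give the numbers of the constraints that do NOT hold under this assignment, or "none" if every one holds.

Constraints 6 and 9 do not hold.

1) theta - zeta = -15 - 7 = -22  yes
2) zeta = 7 lies in [4, 10]  yes
3) eta - alpha = -7 - (-8) = 1  yes
4) zeta = 7, alpha = -8; 7 > -8  yes
5) zeta * alpha = 7 * (-8) = -56  yes
6) alpha = -8, theta = -15; -8 ≥ -15 (want <)  no
7) alpha + zeta = -8 + 7 = -1  yes
8) 7 / 7 = 1, so 7 divides 7  yes
9) eta = -7, but -7 is required to differ  no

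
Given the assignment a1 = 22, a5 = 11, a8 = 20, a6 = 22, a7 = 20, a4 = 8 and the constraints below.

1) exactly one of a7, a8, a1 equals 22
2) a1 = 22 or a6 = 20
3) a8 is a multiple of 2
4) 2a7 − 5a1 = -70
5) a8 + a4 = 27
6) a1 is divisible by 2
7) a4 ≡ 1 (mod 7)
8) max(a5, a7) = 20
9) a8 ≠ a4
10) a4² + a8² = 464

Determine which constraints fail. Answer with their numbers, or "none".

No — constraint 5 is not satisfied.

1) a7=20, a8=20, a1=22; 1 of them equals 22 — satisfied.
2) a1 = 22 = 22 (first disjunct) — satisfied.
3) 20 / 2 = 10, so 2 divides 20 — satisfied.
4) 2a7 − 5a1 = 2(20) − 5(22) = -70 — satisfied.
5) a8 + a4 = 20 + 8 = 28, not 27 — violated.
6) 22 / 2 = 11, so 2 divides 22 — satisfied.
7) 8 mod 7 = 1 — satisfied.
8) max(11, 20) = 20 — satisfied.
9) a8 = 20, a4 = 8; distinct — satisfied.
10) a4² + a8² = 8² + 20² = 64 + 400 = 464 — satisfied.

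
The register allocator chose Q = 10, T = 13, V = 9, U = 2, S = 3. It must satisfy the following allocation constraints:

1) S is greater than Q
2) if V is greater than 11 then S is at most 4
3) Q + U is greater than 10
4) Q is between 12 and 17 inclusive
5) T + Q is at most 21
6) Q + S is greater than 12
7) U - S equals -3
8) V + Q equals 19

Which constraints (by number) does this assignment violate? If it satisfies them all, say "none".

1) S = 3, Q = 10; 3 ≤ 10 (want >)  ✘
2) V = 9, not > 11; antecedent false, conditional vacuously true  ✔
3) Q + U = 10 + 2 = 12; 12 > 10  ✔
4) Q = 10 is outside [12, 17]  ✘
5) T + Q = 13 + 10 = 23; 23 > 21, bound 21 not met  ✘
6) Q + S = 10 + 3 = 13; 13 > 12  ✔
7) U - S = 2 - 3 = -1, not -3  ✘
8) V + Q = 9 + 10 = 19  ✔

The assignment fails constraints 1, 4, 5, and 7.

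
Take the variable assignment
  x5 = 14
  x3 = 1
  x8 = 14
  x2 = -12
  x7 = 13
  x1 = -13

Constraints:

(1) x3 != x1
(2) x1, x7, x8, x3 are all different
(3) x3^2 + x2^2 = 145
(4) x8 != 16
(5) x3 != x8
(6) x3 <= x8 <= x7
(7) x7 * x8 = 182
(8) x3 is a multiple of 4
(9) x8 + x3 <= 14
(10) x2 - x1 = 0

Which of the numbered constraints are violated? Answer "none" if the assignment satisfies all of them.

Constraints 6, 8, 9, and 10 do not hold.

(1) x3 = 1, x1 = -13; distinct — holds.
(2) values -13, 13, 14, 1 are pairwise distinct — holds.
(3) x3^2 + x2^2 = 1^2 + (-12)^2 = 1 + 144 = 145 — holds.
(4) x8 = 14, and 14 ≠ 16 — holds.
(5) x3 = 1, x8 = 14; distinct — holds.
(6) values 1, 14, 13; x8 = 14 is not <= x7 = 13 — fails.
(7) x7 * x8 = 13 * 14 = 182 — holds.
(8) 1 = 4*0 + 1, so 4 does not divide 1 — fails.
(9) x8 + x3 = 14 + 1 = 15; 15 > 14, bound 14 not met — fails.
(10) x2 - x1 = -12 - (-13) = 1, not 0 — fails.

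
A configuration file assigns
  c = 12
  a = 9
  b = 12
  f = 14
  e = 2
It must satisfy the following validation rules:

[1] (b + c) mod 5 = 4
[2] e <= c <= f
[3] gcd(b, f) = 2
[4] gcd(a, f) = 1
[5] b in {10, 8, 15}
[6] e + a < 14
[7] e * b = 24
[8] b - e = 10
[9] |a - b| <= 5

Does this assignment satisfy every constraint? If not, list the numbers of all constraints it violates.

[1] b + c = 24; 24 mod 5 = 4 — holds.
[2] values 2 <= 12 <= 14 — holds.
[3] gcd(12, 14) = 2 — holds.
[4] gcd(9, 14) = 1 — holds.
[5] b = 12 is not in {10, 8, 15} — fails.
[6] e + a = 2 + 9 = 11; 11 < 14 — holds.
[7] e * b = 2 * 12 = 24 — holds.
[8] b - e = 12 - 2 = 10 — holds.
[9] |9 - 12| = 3; 3 ≤ 5 — holds.

No — constraint 5 is not satisfied.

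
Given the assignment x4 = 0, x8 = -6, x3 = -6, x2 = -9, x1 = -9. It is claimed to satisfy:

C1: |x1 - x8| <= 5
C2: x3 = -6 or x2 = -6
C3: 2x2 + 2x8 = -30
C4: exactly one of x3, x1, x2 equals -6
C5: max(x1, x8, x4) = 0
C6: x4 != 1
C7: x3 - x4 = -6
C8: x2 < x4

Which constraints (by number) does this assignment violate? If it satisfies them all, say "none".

C1: |-9 - (-6)| = 3; 3 ≤ 5 — holds.
C2: x3 = -6 = -6 (first disjunct) — holds.
C3: 2x2 + 2x8 = 2(-9) + 2(-6) = -30 — holds.
C4: x3=-6, x1=-9, x2=-9; 1 of them equals -6 — holds.
C5: max(-9, -6, 0) = 0 — holds.
C6: x4 = 0, and 0 ≠ 1 — holds.
C7: x3 - x4 = -6 - 0 = -6 — holds.
C8: x2 = -9, x4 = 0; -9 < 0 — holds.

Yes — all constraints hold.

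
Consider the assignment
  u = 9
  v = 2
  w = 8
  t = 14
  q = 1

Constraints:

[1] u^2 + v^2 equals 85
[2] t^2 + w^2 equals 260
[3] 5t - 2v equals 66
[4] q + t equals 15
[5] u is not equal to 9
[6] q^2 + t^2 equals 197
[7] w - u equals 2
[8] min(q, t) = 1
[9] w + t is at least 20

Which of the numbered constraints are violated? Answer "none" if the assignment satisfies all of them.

Constraints 5, 7 do not hold.

[1] u^2 + v^2 = 9^2 + 2^2 = 81 + 4 = 85 — holds.
[2] t^2 + w^2 = 14^2 + 8^2 = 196 + 64 = 260 — holds.
[3] 5t - 2v = 5(14) - 2(2) = 66 — holds.
[4] q + t = 1 + 14 = 15 — holds.
[5] u = 9, but 9 is required to differ — does not hold.
[6] q^2 + t^2 = 1^2 + 14^2 = 1 + 196 = 197 — holds.
[7] w - u = 8 - 9 = -1, not 2 — does not hold.
[8] min(1, 14) = 1 — holds.
[9] w + t = 8 + 14 = 22; 22 ≥ 20 — holds.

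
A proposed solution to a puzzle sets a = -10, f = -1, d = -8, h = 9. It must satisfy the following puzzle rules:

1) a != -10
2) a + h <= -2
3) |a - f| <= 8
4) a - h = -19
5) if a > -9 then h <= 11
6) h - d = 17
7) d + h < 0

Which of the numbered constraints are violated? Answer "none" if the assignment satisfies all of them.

The assignment fails constraints 1, 2, 3, 7.

1) a = -10, but -10 is required to differ — violated.
2) a + h = -10 + 9 = -1; -1 > -2, bound -2 not met — violated.
3) |-10 - (-1)| = 9; 9 > 8, exceeds bound 8 — violated.
4) a - h = -10 - 9 = -19 — satisfied.
5) a = -10, not > -9; antecedent false, conditional vacuously true — satisfied.
6) h - d = 9 - (-8) = 17 — satisfied.
7) d + h = -8 + 9 = 1; 1 ≥ 0, bound 0 not met — violated.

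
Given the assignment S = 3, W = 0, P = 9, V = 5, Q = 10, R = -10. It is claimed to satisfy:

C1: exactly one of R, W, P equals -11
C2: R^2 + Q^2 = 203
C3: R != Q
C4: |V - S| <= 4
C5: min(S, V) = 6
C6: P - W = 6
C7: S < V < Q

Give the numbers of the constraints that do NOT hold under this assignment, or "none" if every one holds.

Violated: 1, 2, 5, 6.

C1: R=-10, W=0, P=9; 0 of them equal -11, not exactly one  no
C2: R^2 + Q^2 = (-10)^2 + 10^2 = 100 + 100 = 200, not 203  no
C3: R = -10, Q = 10; distinct  yes
C4: |5 - 3| = 2; 2 ≤ 4  yes
C5: min(3, 5) = 3, not 6  no
C6: P - W = 9 - 0 = 9, not 6  no
C7: values 3 < 5 < 10  yes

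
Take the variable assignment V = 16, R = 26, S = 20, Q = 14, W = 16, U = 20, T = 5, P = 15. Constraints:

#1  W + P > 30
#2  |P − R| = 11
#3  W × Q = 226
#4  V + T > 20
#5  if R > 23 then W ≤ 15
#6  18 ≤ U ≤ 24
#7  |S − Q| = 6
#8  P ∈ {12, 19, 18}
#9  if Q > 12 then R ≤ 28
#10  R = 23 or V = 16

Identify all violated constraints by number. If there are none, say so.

#1 W + P = 16 + 15 = 31; 31 > 30 — satisfied.
#2 |15 − 26| = 11 — satisfied.
#3 W × Q = 16 × 14 = 224, not 226 — violated.
#4 V + T = 16 + 5 = 21; 21 > 20 — satisfied.
#5 R = 26 > 23, so we need W ≤ 15; but W = 16 > 15 — violated.
#6 U = 20 lies in [18, 24] — satisfied.
#7 |20 − 14| = 6 — satisfied.
#8 P = 15 is not in {12, 19, 18} — violated.
#9 Q = 14 > 12, so we need R ≤ 28; R = 26 ≤ 28 — satisfied.
#10 R = 26 ≠ 23, but V = 16 = 16 (second disjunct) — satisfied.

Constraints 3, 5, 8 do not hold.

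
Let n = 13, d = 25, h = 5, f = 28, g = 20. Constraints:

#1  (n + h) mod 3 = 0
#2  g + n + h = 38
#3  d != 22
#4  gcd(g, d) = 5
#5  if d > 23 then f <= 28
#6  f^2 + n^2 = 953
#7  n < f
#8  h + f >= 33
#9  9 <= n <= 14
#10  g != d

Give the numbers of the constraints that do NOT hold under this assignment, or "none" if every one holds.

No violations.

#1 n + h = 18; 18 mod 3 = 0 — satisfied.
#2 g + n + h = 20 + 13 + 5 = 38 — satisfied.
#3 d = 25, and 25 ≠ 22 — satisfied.
#4 gcd(20, 25) = 5 — satisfied.
#5 d = 25 > 23, so we need f ≤ 28; f = 28 ≤ 28 — satisfied.
#6 f^2 + n^2 = 28^2 + 13^2 = 784 + 169 = 953 — satisfied.
#7 n = 13, f = 28; 13 < 28 — satisfied.
#8 h + f = 5 + 28 = 33; 33 ≥ 33 — satisfied.
#9 n = 13 lies in [9, 14] — satisfied.
#10 g = 20, d = 25; distinct — satisfied.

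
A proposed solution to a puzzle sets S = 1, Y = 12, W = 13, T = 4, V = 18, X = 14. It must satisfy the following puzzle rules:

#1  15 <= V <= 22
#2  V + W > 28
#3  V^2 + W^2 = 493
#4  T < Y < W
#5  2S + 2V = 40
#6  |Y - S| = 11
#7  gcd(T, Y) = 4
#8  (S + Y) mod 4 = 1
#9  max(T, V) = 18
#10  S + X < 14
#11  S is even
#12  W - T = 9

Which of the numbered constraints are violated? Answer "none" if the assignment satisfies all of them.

#1 V = 18 lies in [15, 22]  holds
#2 V + W = 18 + 13 = 31; 31 > 28  holds
#3 V^2 + W^2 = 18^2 + 13^2 = 324 + 169 = 493  holds
#4 values 4 < 12 < 13  holds
#5 2S + 2V = 2(1) + 2(18) = 38, not 40  fails
#6 |12 - 1| = 11  holds
#7 gcd(4, 12) = 4  holds
#8 S + Y = 13; 13 mod 4 = 1  holds
#9 max(4, 18) = 18  holds
#10 S + X = 1 + 14 = 15; 15 ≥ 14, bound 14 not met  fails
#11 S = 1 is odd  fails
#12 W - T = 13 - 4 = 9  holds

Constraints 5, 10, and 11 are violated.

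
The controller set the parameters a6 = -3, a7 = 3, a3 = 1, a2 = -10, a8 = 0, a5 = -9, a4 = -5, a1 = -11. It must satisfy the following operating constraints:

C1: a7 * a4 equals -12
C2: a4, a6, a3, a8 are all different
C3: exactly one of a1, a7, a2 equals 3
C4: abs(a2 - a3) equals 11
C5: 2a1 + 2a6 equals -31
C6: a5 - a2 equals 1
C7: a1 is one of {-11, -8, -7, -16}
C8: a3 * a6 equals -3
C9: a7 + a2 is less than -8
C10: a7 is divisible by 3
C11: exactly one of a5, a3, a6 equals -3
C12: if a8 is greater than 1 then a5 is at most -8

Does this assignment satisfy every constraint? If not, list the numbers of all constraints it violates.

Violated: 1, 5, 9.

C1: a7 * a4 = 3 * (-5) = -15, not -12 — does not hold.
C2: values -5, -3, 1, 0 are pairwise distinct — holds.
C3: a1=-11, a7=3, a2=-10; 1 of them equals 3 — holds.
C4: abs(-10 - 1) = 11 — holds.
C5: 2a1 + 2a6 = 2(-11) + 2(-3) = -28, not -31 — does not hold.
C6: a5 - a2 = -9 - (-10) = 1 — holds.
C7: a1 = -11 is in {-11, -8, -7, -16} — holds.
C8: a3 * a6 = 1 * (-3) = -3 — holds.
C9: a7 + a2 = 3 + (-10) = -7; -7 ≥ -8, bound -8 not met — does not hold.
C10: 3 / 3 = 1, so 3 divides 3 — holds.
C11: a5=-9, a3=1, a6=-3; 1 of them equals -3 — holds.
C12: a8 = 0, not > 1; antecedent false, conditional vacuously true — holds.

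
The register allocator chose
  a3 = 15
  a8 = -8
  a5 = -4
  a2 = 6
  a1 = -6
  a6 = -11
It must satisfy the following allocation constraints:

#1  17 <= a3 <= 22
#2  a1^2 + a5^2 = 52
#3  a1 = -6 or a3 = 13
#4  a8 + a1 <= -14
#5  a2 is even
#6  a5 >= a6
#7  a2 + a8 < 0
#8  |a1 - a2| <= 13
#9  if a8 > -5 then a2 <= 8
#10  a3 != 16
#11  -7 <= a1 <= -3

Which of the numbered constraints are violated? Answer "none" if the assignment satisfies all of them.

#1 a3 = 15 is outside [17, 22]  FAIL
#2 a1^2 + a5^2 = (-6)^2 + (-4)^2 = 36 + 16 = 52  OK
#3 a1 = -6 = -6 (first disjunct)  OK
#4 a8 + a1 = -8 + (-6) = -14; -14 ≤ -14  OK
#5 a2 = 6 is even  OK
#6 a5 = -4, a6 = -11; -4 ≥ -11  OK
#7 a2 + a8 = 6 + (-8) = -2; -2 < 0  OK
#8 |-6 - 6| = 12; 12 ≤ 13  OK
#9 a8 = -8, not > -5; antecedent false, conditional vacuously true  OK
#10 a3 = 15, and 15 ≠ 16  OK
#11 a1 = -6 lies in [-7, -3]  OK

Constraint 1 does not hold.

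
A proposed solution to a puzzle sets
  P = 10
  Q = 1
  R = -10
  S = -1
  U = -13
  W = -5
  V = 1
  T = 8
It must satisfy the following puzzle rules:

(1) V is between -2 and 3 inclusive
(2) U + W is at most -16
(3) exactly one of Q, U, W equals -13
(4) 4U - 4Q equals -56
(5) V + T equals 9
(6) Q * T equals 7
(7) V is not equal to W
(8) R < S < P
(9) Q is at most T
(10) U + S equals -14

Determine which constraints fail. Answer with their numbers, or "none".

Constraint 6 is violated.

(1) V = 1 lies in [-2, 3] — holds.
(2) U + W = -13 + (-5) = -18; -18 ≤ -16 — holds.
(3) Q=1, U=-13, W=-5; 1 of them equals -13 — holds.
(4) 4U - 4Q = 4(-13) - 4(1) = -56 — holds.
(5) V + T = 1 + 8 = 9 — holds.
(6) Q * T = 1 * 8 = 8, not 7 — does not hold.
(7) V = 1, W = -5; distinct — holds.
(8) values -10 < -1 < 10 — holds.
(9) Q = 1, T = 8; 1 ≤ 8 — holds.
(10) U + S = -13 + (-1) = -14 — holds.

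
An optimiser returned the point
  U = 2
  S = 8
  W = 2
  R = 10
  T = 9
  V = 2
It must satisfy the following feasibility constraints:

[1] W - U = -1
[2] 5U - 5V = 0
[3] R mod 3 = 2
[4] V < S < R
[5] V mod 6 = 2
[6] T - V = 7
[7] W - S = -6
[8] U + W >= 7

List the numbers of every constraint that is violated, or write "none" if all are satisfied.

Violated: 1, 3, and 8.

[1] W - U = 2 - 2 = 0, not -1 — violated.
[2] 5U - 5V = 5(2) - 5(2) = 0 — OK.
[3] 10 mod 3 = 1, not 2 — violated.
[4] values 2 < 8 < 10 — OK.
[5] 2 mod 6 = 2 — OK.
[6] T - V = 9 - 2 = 7 — OK.
[7] W - S = 2 - 8 = -6 — OK.
[8] U + W = 2 + 2 = 4; 4 < 7, bound 7 not met — violated.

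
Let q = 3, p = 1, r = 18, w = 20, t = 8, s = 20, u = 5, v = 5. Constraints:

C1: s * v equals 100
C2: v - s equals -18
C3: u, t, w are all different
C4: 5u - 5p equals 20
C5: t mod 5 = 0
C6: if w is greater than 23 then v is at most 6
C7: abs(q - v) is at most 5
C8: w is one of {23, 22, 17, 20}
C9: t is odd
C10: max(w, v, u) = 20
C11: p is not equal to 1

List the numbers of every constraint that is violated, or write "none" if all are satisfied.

C1: s * v = 20 * 5 = 100 — holds.
C2: v - s = 5 - 20 = -15, not -18 — fails.
C3: values 5, 8, 20 are pairwise distinct — holds.
C4: 5u - 5p = 5(5) - 5(1) = 20 — holds.
C5: 8 mod 5 = 3, not 0 — fails.
C6: w = 20, not > 23; antecedent false, conditional vacuously true — holds.
C7: abs(3 - 5) = 2; 2 ≤ 5 — holds.
C8: w = 20 is in {23, 22, 17, 20} — holds.
C9: t = 8 is even — fails.
C10: max(20, 5, 5) = 20 — holds.
C11: p = 1, but 1 is required to differ — fails.

Constraints 2, 5, 9, 11 are violated.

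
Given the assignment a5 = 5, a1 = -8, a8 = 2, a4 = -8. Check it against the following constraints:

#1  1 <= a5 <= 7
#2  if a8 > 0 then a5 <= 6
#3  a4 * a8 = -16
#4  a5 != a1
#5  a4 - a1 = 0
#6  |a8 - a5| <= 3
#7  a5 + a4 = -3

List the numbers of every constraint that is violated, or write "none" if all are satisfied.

No violations.

#1 a5 = 5 lies in [1, 7] — OK.
#2 a8 = 2 > 0, so we need a5 ≤ 6; a5 = 5 ≤ 6 — OK.
#3 a4 * a8 = -8 * 2 = -16 — OK.
#4 a5 = 5, a1 = -8; distinct — OK.
#5 a4 - a1 = -8 - (-8) = 0 — OK.
#6 |2 - 5| = 3; 3 ≤ 3 — OK.
#7 a5 + a4 = 5 + (-8) = -3 — OK.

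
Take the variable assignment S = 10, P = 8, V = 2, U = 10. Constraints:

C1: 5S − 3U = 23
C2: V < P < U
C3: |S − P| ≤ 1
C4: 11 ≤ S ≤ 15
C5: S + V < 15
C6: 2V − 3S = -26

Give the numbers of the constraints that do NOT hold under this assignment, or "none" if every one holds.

C1: 5S − 3U = 5(10) − 3(10) = 20, not 23  false
C2: values 2 < 8 < 10  true
C3: |10 − 8| = 2; 2 > 1, exceeds bound 1  false
C4: S = 10 is outside [11, 15]  false
C5: S + V = 10 + 2 = 12; 12 < 15  true
C6: 2V − 3S = 2(2) − 3(10) = -26  true

Constraints 1, 3, 4 are violated.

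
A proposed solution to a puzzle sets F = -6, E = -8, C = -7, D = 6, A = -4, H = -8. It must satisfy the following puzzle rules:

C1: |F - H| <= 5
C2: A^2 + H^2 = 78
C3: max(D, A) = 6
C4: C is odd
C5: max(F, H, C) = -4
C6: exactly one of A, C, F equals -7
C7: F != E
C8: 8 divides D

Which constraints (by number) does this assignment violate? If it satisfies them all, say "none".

C1: |-6 - (-8)| = 2; 2 ≤ 5 — holds.
C2: A^2 + H^2 = (-4)^2 + (-8)^2 = 16 + 64 = 80, not 78 — does not hold.
C3: max(6, -4) = 6 — holds.
C4: C = -7 is odd — holds.
C5: max(-6, -8, -7) = -6, not -4 — does not hold.
C6: A=-4, C=-7, F=-6; 1 of them equals -7 — holds.
C7: F = -6, E = -8; distinct — holds.
C8: 6 = 8*0 + 6, so 8 does not divide 6 — does not hold.

No — constraints 2, 5, and 8 are not satisfied.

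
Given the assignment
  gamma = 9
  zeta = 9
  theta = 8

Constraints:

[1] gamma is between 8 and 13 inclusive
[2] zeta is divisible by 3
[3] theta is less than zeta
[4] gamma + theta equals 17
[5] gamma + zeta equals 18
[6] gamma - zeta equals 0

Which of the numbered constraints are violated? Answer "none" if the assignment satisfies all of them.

The assignment satisfies every constraint.

[1] gamma = 9 lies in [8, 13] — satisfied.
[2] 9 / 3 = 3, so 3 divides 9 — satisfied.
[3] theta = 8, zeta = 9; 8 < 9 — satisfied.
[4] gamma + theta = 9 + 8 = 17 — satisfied.
[5] gamma + zeta = 9 + 9 = 18 — satisfied.
[6] gamma - zeta = 9 - 9 = 0 — satisfied.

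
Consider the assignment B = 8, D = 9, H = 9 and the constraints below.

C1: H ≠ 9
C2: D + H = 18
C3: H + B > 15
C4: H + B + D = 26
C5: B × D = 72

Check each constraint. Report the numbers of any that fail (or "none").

C1: H = 9, but 9 is required to differ  ✘
C2: D + H = 9 + 9 = 18  ✔
C3: H + B = 9 + 8 = 17; 17 > 15  ✔
C4: H + B + D = 9 + 8 + 9 = 26  ✔
C5: B × D = 8 × 9 = 72  ✔

Constraint 1 is violated.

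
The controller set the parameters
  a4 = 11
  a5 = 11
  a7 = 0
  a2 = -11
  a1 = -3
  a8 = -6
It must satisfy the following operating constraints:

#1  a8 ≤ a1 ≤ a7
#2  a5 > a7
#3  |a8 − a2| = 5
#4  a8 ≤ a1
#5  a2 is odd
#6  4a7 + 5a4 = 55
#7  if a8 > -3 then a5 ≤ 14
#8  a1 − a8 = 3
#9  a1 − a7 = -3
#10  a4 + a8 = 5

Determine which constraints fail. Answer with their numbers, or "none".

None — every constraint holds.

#1 values -6 ≤ -3 ≤ 0 — satisfied.
#2 a5 = 11, a7 = 0; 11 > 0 — satisfied.
#3 |-6 − (-11)| = 5 — satisfied.
#4 a8 = -6, a1 = -3; -6 ≤ -3 — satisfied.
#5 a2 = -11 is odd — satisfied.
#6 4a7 + 5a4 = 4(0) + 5(11) = 55 — satisfied.
#7 a8 = -6, not > -3; antecedent false, conditional vacuously true — satisfied.
#8 a1 − a8 = -3 − (-6) = 3 — satisfied.
#9 a1 − a7 = -3 − 0 = -3 — satisfied.
#10 a4 + a8 = 11 + (-6) = 5 — satisfied.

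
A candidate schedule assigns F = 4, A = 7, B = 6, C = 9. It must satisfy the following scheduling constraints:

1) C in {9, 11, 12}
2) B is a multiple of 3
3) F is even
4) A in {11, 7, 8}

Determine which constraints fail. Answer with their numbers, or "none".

Yes — all constraints hold.

1) C = 9 is in {9, 11, 12} — satisfied.
2) 6 / 3 = 2, so 3 divides 6 — satisfied.
3) F = 4 is even — satisfied.
4) A = 7 is in {11, 7, 8} — satisfied.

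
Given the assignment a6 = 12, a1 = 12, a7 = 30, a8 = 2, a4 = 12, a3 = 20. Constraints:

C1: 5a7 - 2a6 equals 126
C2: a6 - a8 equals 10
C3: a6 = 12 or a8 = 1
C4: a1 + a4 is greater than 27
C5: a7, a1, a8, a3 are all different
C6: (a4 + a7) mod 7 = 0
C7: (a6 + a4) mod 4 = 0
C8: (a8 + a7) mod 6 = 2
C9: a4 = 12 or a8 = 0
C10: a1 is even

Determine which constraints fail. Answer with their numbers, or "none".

Constraint 4 is violated.

C1: 5a7 - 2a6 = 5(30) - 2(12) = 126 — satisfied.
C2: a6 - a8 = 12 - 2 = 10 — satisfied.
C3: a6 = 12 = 12 (first disjunct) — satisfied.
C4: a1 + a4 = 12 + 12 = 24; 24 ≤ 27, bound 27 not met — violated.
C5: values 30, 12, 2, 20 are pairwise distinct — satisfied.
C6: a4 + a7 = 42; 42 mod 7 = 0 — satisfied.
C7: a6 + a4 = 24; 24 mod 4 = 0 — satisfied.
C8: a8 + a7 = 32; 32 mod 6 = 2 — satisfied.
C9: a4 = 12 = 12 (first disjunct) — satisfied.
C10: a1 = 12 is even — satisfied.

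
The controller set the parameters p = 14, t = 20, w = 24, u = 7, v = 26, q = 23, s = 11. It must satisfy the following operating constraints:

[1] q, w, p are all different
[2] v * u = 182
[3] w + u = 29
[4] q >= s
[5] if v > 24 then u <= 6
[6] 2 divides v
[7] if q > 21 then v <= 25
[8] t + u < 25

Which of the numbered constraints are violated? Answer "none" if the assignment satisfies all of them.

The assignment fails constraints 3, 5, 7, and 8.

[1] values 23, 24, 14 are pairwise distinct  true
[2] v * u = 26 * 7 = 182  true
[3] w + u = 24 + 7 = 31, not 29  false
[4] q = 23, s = 11; 23 ≥ 11  true
[5] v = 26 > 24, so we need u ≤ 6; but u = 7 > 6  false
[6] 26 / 2 = 13, so 2 divides 26  true
[7] q = 23 > 21, so we need v ≤ 25; but v = 26 > 25  false
[8] t + u = 20 + 7 = 27; 27 ≥ 25, bound 25 not met  false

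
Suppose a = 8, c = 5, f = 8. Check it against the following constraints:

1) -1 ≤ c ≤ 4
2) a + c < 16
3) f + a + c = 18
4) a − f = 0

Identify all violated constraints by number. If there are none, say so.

1) c = 5 is outside [-1, 4] — fails.
2) a + c = 8 + 5 = 13; 13 < 16 — holds.
3) f + a + c = 8 + 8 + 5 = 21, not 18 — fails.
4) a − f = 8 − 8 = 0 — holds.

Constraints 1, 3 are violated.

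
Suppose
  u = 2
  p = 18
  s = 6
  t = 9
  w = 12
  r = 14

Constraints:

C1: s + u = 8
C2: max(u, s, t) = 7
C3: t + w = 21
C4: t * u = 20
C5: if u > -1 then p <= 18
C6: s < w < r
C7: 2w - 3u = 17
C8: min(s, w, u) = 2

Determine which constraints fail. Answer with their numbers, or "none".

The assignment fails constraints 2, 4, 7.

C1: s + u = 6 + 2 = 8  yes
C2: max(2, 6, 9) = 9, not 7  no
C3: t + w = 9 + 12 = 21  yes
C4: t * u = 9 * 2 = 18, not 20  no
C5: u = 2 > -1, so we need p ≤ 18; p = 18 ≤ 18  yes
C6: values 6 < 12 < 14  yes
C7: 2w - 3u = 2(12) - 3(2) = 18, not 17  no
C8: min(6, 12, 2) = 2  yes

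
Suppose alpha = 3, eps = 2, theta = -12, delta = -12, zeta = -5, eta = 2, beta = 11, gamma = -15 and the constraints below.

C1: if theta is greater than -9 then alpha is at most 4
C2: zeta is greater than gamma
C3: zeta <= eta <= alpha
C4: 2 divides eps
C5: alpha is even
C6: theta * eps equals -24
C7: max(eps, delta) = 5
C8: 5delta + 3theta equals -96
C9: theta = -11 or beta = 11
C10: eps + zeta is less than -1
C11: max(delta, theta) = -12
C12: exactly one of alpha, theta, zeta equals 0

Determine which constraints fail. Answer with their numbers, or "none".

No — constraints 5, 7, and 12 are not satisfied.

C1: theta = -12, not > -9; antecedent false, conditional vacuously true  holds
C2: zeta = -5, gamma = -15; -5 > -15  holds
C3: values -5 <= 2 <= 3  holds
C4: 2 / 2 = 1, so 2 divides 2  holds
C5: alpha = 3 is odd  fails
C6: theta * eps = -12 * 2 = -24  holds
C7: max(2, -12) = 2, not 5  fails
C8: 5delta + 3theta = 5(-12) + 3(-12) = -96  holds
C9: theta = -12 ≠ -11, but beta = 11 = 11 (second disjunct)  holds
C10: eps + zeta = 2 + (-5) = -3; -3 < -1  holds
C11: max(-12, -12) = -12  holds
C12: alpha=3, theta=-12, zeta=-5; 0 of them equal 0, not exactly one  fails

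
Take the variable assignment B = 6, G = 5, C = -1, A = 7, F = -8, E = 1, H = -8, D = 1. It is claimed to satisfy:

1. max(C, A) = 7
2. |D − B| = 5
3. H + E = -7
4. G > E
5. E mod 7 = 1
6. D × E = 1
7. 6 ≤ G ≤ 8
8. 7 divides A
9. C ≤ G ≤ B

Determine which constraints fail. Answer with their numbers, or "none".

No — constraint 7 is not satisfied.

1. max(-1, 7) = 7 — holds.
2. |1 − 6| = 5 — holds.
3. H + E = -8 + 1 = -7 — holds.
4. G = 5, E = 1; 5 > 1 — holds.
5. 1 mod 7 = 1 — holds.
6. D × E = 1 × 1 = 1 — holds.
7. G = 5 is outside [6, 8] — does not hold.
8. 7 / 7 = 1, so 7 divides 7 — holds.
9. values -1 ≤ 5 ≤ 6 — holds.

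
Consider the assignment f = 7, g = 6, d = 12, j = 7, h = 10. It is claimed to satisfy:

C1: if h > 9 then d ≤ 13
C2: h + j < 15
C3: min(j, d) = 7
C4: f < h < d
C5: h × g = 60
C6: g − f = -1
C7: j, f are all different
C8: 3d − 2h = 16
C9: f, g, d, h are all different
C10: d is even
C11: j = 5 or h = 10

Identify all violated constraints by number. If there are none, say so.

C1: h = 10 > 9, so we need d ≤ 13; d = 12 ≤ 13 — holds.
C2: h + j = 10 + 7 = 17; 17 ≥ 15, bound 15 not met — fails.
C3: min(7, 12) = 7 — holds.
C4: values 7 < 10 < 12 — holds.
C5: h × g = 10 × 6 = 60 — holds.
C6: g − f = 6 − 7 = -1 — holds.
C7: j = f = 7, not all different — fails.
C8: 3d − 2h = 3(12) − 2(10) = 16 — holds.
C9: values 7, 6, 12, 10 are pairwise distinct — holds.
C10: d = 12 is even — holds.
C11: j = 7 ≠ 5, but h = 10 = 10 (second disjunct) — holds.

Violated: 2 and 7.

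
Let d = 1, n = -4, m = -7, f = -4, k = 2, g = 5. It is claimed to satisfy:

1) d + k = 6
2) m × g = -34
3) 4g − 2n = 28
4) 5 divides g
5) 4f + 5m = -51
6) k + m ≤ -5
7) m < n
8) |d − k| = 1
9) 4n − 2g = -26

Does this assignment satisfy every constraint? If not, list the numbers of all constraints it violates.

1) d + k = 1 + 2 = 3, not 6 — violated.
2) m × g = -7 × 5 = -35, not -34 — violated.
3) 4g − 2n = 4(5) − 2(-4) = 28 — OK.
4) 5 / 5 = 1, so 5 divides 5 — OK.
5) 4f + 5m = 4(-4) + 5(-7) = -51 — OK.
6) k + m = 2 + (-7) = -5; -5 ≤ -5 — OK.
7) m = -7, n = -4; -7 < -4 — OK.
8) |1 − 2| = 1 — OK.
9) 4n − 2g = 4(-4) − 2(5) = -26 — OK.

Constraints 1 and 2 do not hold.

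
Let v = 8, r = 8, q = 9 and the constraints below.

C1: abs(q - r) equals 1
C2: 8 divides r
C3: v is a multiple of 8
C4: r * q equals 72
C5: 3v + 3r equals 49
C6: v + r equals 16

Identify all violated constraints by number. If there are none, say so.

No — constraint 5 is not satisfied.

C1: abs(9 - 8) = 1  holds
C2: 8 / 8 = 1, so 8 divides 8  holds
C3: 8 / 8 = 1, so 8 divides 8  holds
C4: r * q = 8 * 9 = 72  holds
C5: 3v + 3r = 3(8) + 3(8) = 48, not 49  fails
C6: v + r = 8 + 8 = 16  holds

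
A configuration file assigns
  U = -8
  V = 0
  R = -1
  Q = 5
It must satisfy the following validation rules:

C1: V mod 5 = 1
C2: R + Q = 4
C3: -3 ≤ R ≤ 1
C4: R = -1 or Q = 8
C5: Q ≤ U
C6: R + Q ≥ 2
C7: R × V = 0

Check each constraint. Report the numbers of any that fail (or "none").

C1: 0 mod 5 = 0, not 1  ✗
C2: R + Q = -1 + 5 = 4  ✓
C3: R = -1 lies in [-3, 1]  ✓
C4: R = -1 = -1 (first disjunct)  ✓
C5: Q = 5, U = -8; 5 > -8 (want ≤)  ✗
C6: R + Q = -1 + 5 = 4; 4 ≥ 2  ✓
C7: R × V = -1 × 0 = 0  ✓

Constraints 1 and 5 are violated.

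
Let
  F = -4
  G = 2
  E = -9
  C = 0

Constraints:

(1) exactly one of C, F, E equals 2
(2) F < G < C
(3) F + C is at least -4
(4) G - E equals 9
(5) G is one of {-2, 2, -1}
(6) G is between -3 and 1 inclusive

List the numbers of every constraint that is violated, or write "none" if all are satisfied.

(1) C=0, F=-4, E=-9; 0 of them equal 2, not exactly one  false
(2) values -4, 2, 0; G = 2 is not < C = 0  false
(3) F + C = -4 + 0 = -4; -4 ≥ -4  true
(4) G - E = 2 - (-9) = 11, not 9  false
(5) G = 2 is in {-2, 2, -1}  true
(6) G = 2 is outside [-3, 1]  false

No — constraints 1, 2, 4, and 6 are not satisfied.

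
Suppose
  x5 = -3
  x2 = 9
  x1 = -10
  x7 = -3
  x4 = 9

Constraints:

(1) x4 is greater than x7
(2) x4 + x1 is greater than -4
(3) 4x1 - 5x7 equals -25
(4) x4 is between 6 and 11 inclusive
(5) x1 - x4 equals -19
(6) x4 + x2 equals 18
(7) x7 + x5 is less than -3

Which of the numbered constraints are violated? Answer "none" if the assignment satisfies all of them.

No violations.

(1) x4 = 9, x7 = -3; 9 > -3  ✔
(2) x4 + x1 = 9 + (-10) = -1; -1 > -4  ✔
(3) 4x1 - 5x7 = 4(-10) - 5(-3) = -25  ✔
(4) x4 = 9 lies in [6, 11]  ✔
(5) x1 - x4 = -10 - 9 = -19  ✔
(6) x4 + x2 = 9 + 9 = 18  ✔
(7) x7 + x5 = -3 + (-3) = -6; -6 < -3  ✔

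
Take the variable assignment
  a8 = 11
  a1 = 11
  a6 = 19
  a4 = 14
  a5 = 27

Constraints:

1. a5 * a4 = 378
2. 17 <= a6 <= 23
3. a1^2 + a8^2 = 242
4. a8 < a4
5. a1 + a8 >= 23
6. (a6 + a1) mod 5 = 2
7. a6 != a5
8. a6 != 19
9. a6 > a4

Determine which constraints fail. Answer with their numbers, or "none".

No — constraints 5, 6, 8 are not satisfied.

1. a5 * a4 = 27 * 14 = 378 — satisfied.
2. a6 = 19 lies in [17, 23] — satisfied.
3. a1^2 + a8^2 = 11^2 + 11^2 = 121 + 121 = 242 — satisfied.
4. a8 = 11, a4 = 14; 11 < 14 — satisfied.
5. a1 + a8 = 11 + 11 = 22; 22 < 23, bound 23 not met — violated.
6. a6 + a1 = 30; 30 mod 5 = 0, not 2 — violated.
7. a6 = 19, a5 = 27; distinct — satisfied.
8. a6 = 19, but 19 is required to differ — violated.
9. a6 = 19, a4 = 14; 19 > 14 — satisfied.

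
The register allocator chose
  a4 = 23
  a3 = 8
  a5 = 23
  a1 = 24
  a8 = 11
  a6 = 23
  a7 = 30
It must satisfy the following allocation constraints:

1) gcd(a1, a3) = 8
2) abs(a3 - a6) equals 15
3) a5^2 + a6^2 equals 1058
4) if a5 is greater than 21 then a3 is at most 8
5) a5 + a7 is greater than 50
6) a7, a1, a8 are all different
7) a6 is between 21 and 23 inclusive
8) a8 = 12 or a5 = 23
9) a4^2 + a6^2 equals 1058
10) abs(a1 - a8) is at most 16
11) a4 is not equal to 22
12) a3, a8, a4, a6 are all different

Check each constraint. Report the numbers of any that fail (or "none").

1) gcd(24, 8) = 8  ✔
2) abs(8 - 23) = 15  ✔
3) a5^2 + a6^2 = 23^2 + 23^2 = 529 + 529 = 1058  ✔
4) a5 = 23 > 21, so we need a3 ≤ 8; a3 = 8 ≤ 8  ✔
5) a5 + a7 = 23 + 30 = 53; 53 > 50  ✔
6) values 30, 24, 11 are pairwise distinct  ✔
7) a6 = 23 lies in [21, 23]  ✔
8) a8 = 11 ≠ 12, but a5 = 23 = 23 (second disjunct)  ✔
9) a4^2 + a6^2 = 23^2 + 23^2 = 529 + 529 = 1058  ✔
10) abs(24 - 11) = 13; 13 ≤ 16  ✔
11) a4 = 23, and 23 ≠ 22  ✔
12) a4 = a6 = 23, not all different  ✘

No — constraint 12 is not satisfied.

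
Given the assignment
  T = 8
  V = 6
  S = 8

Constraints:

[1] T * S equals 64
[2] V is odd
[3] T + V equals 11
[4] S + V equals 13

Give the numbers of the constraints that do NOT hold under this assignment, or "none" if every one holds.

Violated: 2, 3, 4.

[1] T * S = 8 * 8 = 64 — holds.
[2] V = 6 is even — does not hold.
[3] T + V = 8 + 6 = 14, not 11 — does not hold.
[4] S + V = 8 + 6 = 14, not 13 — does not hold.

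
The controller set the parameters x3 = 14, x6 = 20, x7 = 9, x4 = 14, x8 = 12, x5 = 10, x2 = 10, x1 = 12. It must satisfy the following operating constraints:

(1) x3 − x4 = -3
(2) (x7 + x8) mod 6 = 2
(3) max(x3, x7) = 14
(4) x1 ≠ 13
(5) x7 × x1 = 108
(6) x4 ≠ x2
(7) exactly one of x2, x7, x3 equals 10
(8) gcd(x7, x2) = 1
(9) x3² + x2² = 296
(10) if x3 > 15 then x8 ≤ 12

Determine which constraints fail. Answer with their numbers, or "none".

The assignment fails constraints 1, 2.

(1) x3 − x4 = 14 − 14 = 0, not -3  ✘
(2) x7 + x8 = 21; 21 mod 6 = 3, not 2  ✘
(3) max(14, 9) = 14  ✔
(4) x1 = 12, and 12 ≠ 13  ✔
(5) x7 × x1 = 9 × 12 = 108  ✔
(6) x4 = 14, x2 = 10; distinct  ✔
(7) x2=10, x7=9, x3=14; 1 of them equals 10  ✔
(8) gcd(9, 10) = 1  ✔
(9) x3² + x2² = 14² + 10² = 196 + 100 = 296  ✔
(10) x3 = 14, not > 15; antecedent false, conditional vacuously true  ✔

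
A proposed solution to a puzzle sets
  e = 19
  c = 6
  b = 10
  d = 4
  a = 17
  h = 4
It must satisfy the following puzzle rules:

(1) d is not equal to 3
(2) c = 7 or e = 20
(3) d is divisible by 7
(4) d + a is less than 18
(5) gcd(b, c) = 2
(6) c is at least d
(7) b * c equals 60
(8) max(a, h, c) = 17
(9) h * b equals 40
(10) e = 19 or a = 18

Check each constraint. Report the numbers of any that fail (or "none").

Constraints 2, 3, and 4 are violated.

(1) d = 4, and 4 ≠ 3 — satisfied.
(2) c = 6 ≠ 7 and e = 19 ≠ 20; both disjuncts false — violated.
(3) 4 = 7*0 + 4, so 7 does not divide 4 — violated.
(4) d + a = 4 + 17 = 21; 21 ≥ 18, bound 18 not met — violated.
(5) gcd(10, 6) = 2 — satisfied.
(6) c = 6, d = 4; 6 ≥ 4 — satisfied.
(7) b * c = 10 * 6 = 60 — satisfied.
(8) max(17, 4, 6) = 17 — satisfied.
(9) h * b = 4 * 10 = 40 — satisfied.
(10) e = 19 = 19 (first disjunct) — satisfied.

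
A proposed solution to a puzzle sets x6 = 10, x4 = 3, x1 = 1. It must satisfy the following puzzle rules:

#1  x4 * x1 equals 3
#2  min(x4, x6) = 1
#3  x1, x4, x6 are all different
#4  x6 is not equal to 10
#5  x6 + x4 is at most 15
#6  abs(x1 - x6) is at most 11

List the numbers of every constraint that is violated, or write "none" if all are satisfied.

No — constraints 2, 4 are not satisfied.

#1 x4 * x1 = 3 * 1 = 3 — holds.
#2 min(3, 10) = 3, not 1 — fails.
#3 values 1, 3, 10 are pairwise distinct — holds.
#4 x6 = 10, but 10 is required to differ — fails.
#5 x6 + x4 = 10 + 3 = 13; 13 ≤ 15 — holds.
#6 abs(1 - 10) = 9; 9 ≤ 11 — holds.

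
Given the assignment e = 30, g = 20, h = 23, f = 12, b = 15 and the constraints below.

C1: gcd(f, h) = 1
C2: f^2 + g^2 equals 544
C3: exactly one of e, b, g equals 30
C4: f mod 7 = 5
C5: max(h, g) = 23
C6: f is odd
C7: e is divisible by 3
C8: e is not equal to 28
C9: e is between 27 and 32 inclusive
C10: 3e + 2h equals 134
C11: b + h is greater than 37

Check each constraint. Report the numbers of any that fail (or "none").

The assignment fails constraints 6, 10.

C1: gcd(12, 23) = 1 — OK.
C2: f^2 + g^2 = 12^2 + 20^2 = 144 + 400 = 544 — OK.
C3: e=30, b=15, g=20; 1 of them equals 30 — OK.
C4: 12 mod 7 = 5 — OK.
C5: max(23, 20) = 23 — OK.
C6: f = 12 is even — violated.
C7: 30 / 3 = 10, so 3 divides 30 — OK.
C8: e = 30, and 30 ≠ 28 — OK.
C9: e = 30 lies in [27, 32] — OK.
C10: 3e + 2h = 3(30) + 2(23) = 136, not 134 — violated.
C11: b + h = 15 + 23 = 38; 38 > 37 — OK.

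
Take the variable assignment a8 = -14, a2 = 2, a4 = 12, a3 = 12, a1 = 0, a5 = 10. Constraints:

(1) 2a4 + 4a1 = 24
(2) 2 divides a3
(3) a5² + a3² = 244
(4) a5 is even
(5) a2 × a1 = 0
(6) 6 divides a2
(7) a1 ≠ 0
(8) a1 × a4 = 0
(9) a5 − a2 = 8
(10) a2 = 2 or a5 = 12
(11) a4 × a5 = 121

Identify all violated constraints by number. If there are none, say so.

Constraints 6, 7, 11 are violated.

(1) 2a4 + 4a1 = 2(12) + 4(0) = 24 — holds.
(2) 12 / 2 = 6, so 2 divides 12 — holds.
(3) a5² + a3² = 10² + 12² = 100 + 144 = 244 — holds.
(4) a5 = 10 is even — holds.
(5) a2 × a1 = 2 × 0 = 0 — holds.
(6) 2 = 6×0 + 2, so 6 does not divide 2 — does not hold.
(7) a1 = 0, but 0 is required to differ — does not hold.
(8) a1 × a4 = 0 × 12 = 0 — holds.
(9) a5 − a2 = 10 − 2 = 8 — holds.
(10) a2 = 2 = 2 (first disjunct) — holds.
(11) a4 × a5 = 12 × 10 = 120, not 121 — does not hold.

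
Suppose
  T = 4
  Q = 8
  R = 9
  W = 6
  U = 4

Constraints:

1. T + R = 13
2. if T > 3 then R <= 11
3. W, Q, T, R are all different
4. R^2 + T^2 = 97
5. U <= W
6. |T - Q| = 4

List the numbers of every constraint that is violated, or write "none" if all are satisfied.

No violations.

1. T + R = 4 + 9 = 13 — OK.
2. T = 4 > 3, so we need R ≤ 11; R = 9 ≤ 11 — OK.
3. values 6, 8, 4, 9 are pairwise distinct — OK.
4. R^2 + T^2 = 9^2 + 4^2 = 81 + 16 = 97 — OK.
5. U = 4, W = 6; 4 ≤ 6 — OK.
6. |4 - 8| = 4 — OK.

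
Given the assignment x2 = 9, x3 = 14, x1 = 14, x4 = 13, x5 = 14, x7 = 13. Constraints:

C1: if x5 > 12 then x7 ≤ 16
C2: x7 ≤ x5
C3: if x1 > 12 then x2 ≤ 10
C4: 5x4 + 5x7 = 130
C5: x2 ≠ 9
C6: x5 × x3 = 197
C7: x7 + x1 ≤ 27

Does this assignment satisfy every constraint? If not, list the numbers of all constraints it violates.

The assignment fails constraints 5, 6.

C1: x5 = 14 > 12, so we need x7 ≤ 16; x7 = 13 ≤ 16  ✓
C2: x7 = 13, x5 = 14; 13 ≤ 14  ✓
C3: x1 = 14 > 12, so we need x2 ≤ 10; x2 = 9 ≤ 10  ✓
C4: 5x4 + 5x7 = 5(13) + 5(13) = 130  ✓
C5: x2 = 9, but 9 is required to differ  ✗
C6: x5 × x3 = 14 × 14 = 196, not 197  ✗
C7: x7 + x1 = 13 + 14 = 27; 27 ≤ 27  ✓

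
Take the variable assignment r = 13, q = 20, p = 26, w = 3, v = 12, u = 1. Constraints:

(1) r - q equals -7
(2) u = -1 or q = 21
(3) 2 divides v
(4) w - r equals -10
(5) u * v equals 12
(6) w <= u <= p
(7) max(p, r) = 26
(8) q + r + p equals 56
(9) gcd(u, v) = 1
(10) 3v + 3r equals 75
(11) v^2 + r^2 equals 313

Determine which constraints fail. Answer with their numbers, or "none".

(1) r - q = 13 - 20 = -7 — satisfied.
(2) u = 1 ≠ -1 and q = 20 ≠ 21; both disjuncts false — violated.
(3) 12 / 2 = 6, so 2 divides 12 — satisfied.
(4) w - r = 3 - 13 = -10 — satisfied.
(5) u * v = 1 * 12 = 12 — satisfied.
(6) values 3, 1, 26; w = 3 is not <= u = 1 — violated.
(7) max(26, 13) = 26 — satisfied.
(8) q + r + p = 20 + 13 + 26 = 59, not 56 — violated.
(9) gcd(1, 12) = 1 — satisfied.
(10) 3v + 3r = 3(12) + 3(13) = 75 — satisfied.
(11) v^2 + r^2 = 12^2 + 13^2 = 144 + 169 = 313 — satisfied.

Constraints 2, 6, and 8 are violated.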